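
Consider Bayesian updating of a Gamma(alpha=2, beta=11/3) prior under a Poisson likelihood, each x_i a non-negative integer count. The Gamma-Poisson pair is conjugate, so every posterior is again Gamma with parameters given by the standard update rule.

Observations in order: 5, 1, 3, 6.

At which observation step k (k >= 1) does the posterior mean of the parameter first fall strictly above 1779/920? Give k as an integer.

obs 1: x=5 → posterior Gamma(7, 14/3)
obs 2: x=1 → posterior Gamma(8, 17/3)
obs 3: x=3 → posterior Gamma(11, 20/3)
obs 4: x=6 → posterior Gamma(17, 23/3)

k = 4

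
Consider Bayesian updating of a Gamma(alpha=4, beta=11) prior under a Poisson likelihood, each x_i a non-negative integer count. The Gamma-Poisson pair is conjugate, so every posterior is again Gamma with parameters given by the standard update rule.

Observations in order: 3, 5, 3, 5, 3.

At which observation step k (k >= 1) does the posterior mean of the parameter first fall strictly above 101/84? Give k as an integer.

obs 1: x=3 → posterior Gamma(7, 12)
obs 2: x=5 → posterior Gamma(12, 13)
obs 3: x=3 → posterior Gamma(15, 14)
obs 4: x=5 → posterior Gamma(20, 15)
obs 5: x=3 → posterior Gamma(23, 16)

k = 4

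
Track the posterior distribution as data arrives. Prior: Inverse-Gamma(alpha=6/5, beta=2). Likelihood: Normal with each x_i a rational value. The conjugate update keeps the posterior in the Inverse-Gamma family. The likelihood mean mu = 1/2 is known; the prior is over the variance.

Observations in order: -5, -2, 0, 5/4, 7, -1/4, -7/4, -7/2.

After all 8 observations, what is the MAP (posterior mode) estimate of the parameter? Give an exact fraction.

obs 1: x=-5 → posterior Inverse-Gamma(17/10, 137/8)
obs 2: x=-2 → posterior Inverse-Gamma(11/5, 81/4)
obs 3: x=0 → posterior Inverse-Gamma(27/10, 163/8)
obs 4: x=5/4 → posterior Inverse-Gamma(16/5, 661/32)
obs 5: x=7 → posterior Inverse-Gamma(37/10, 1337/32)
obs 6: x=-1/4 → posterior Inverse-Gamma(21/5, 673/16)
obs 7: x=-7/4 → posterior Inverse-Gamma(47/10, 1427/32)
obs 8: x=-7/2 → posterior Inverse-Gamma(26/5, 1683/32)

8415/992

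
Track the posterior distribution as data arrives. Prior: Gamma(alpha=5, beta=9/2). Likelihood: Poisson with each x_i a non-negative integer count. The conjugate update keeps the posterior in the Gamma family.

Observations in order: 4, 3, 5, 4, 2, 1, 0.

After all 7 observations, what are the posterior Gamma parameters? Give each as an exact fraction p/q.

obs 1: x=4 → posterior Gamma(9, 11/2)
obs 2: x=3 → posterior Gamma(12, 13/2)
obs 3: x=5 → posterior Gamma(17, 15/2)
obs 4: x=4 → posterior Gamma(21, 17/2)
obs 5: x=2 → posterior Gamma(23, 19/2)
obs 6: x=1 → posterior Gamma(24, 21/2)
obs 7: x=0 → posterior Gamma(24, 23/2)

alpha=24, beta=23/2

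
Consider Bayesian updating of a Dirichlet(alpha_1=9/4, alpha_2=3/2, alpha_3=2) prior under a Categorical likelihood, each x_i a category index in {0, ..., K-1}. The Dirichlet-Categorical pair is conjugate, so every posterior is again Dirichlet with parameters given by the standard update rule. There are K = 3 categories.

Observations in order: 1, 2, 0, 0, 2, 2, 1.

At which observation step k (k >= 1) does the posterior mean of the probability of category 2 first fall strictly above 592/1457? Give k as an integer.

k = 6

obs 1: x=1 → posterior Dirichlet(9/4, 5/2, 2)
obs 2: x=2 → posterior Dirichlet(9/4, 5/2, 3)
obs 3: x=0 → posterior Dirichlet(13/4, 5/2, 3)
obs 4: x=0 → posterior Dirichlet(17/4, 5/2, 3)
obs 5: x=2 → posterior Dirichlet(17/4, 5/2, 4)
obs 6: x=2 → posterior Dirichlet(17/4, 5/2, 5)
obs 7: x=1 → posterior Dirichlet(17/4, 7/2, 5)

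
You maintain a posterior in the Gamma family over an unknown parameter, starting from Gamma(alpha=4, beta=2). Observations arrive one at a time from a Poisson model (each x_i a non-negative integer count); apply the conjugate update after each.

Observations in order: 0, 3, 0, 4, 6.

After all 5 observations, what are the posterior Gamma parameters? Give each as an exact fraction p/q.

alpha=17, beta=7

obs 1: x=0 → posterior Gamma(4, 3)
obs 2: x=3 → posterior Gamma(7, 4)
obs 3: x=0 → posterior Gamma(7, 5)
obs 4: x=4 → posterior Gamma(11, 6)
obs 5: x=6 → posterior Gamma(17, 7)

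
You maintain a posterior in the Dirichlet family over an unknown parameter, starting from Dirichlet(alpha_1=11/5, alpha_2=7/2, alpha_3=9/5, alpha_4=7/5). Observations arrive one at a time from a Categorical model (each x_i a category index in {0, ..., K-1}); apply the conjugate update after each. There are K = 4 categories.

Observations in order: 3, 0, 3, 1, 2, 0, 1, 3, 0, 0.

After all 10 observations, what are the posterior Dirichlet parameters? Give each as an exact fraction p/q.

obs 1: x=3 → posterior Dirichlet(11/5, 7/2, 9/5, 12/5)
obs 2: x=0 → posterior Dirichlet(16/5, 7/2, 9/5, 12/5)
obs 3: x=3 → posterior Dirichlet(16/5, 7/2, 9/5, 17/5)
obs 4: x=1 → posterior Dirichlet(16/5, 9/2, 9/5, 17/5)
obs 5: x=2 → posterior Dirichlet(16/5, 9/2, 14/5, 17/5)
obs 6: x=0 → posterior Dirichlet(21/5, 9/2, 14/5, 17/5)
obs 7: x=1 → posterior Dirichlet(21/5, 11/2, 14/5, 17/5)
obs 8: x=3 → posterior Dirichlet(21/5, 11/2, 14/5, 22/5)
obs 9: x=0 → posterior Dirichlet(26/5, 11/2, 14/5, 22/5)
obs 10: x=0 → posterior Dirichlet(31/5, 11/2, 14/5, 22/5)

alpha_1=31/5, alpha_2=11/2, alpha_3=14/5, alpha_4=22/5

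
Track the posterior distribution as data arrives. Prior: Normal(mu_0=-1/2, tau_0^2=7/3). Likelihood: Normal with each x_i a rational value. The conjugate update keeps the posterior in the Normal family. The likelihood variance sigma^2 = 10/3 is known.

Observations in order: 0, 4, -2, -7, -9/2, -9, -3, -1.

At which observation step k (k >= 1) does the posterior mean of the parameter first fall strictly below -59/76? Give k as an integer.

obs 1: x=0 → posterior Normal(-5/17, 70/51)
obs 2: x=4 → posterior Normal(23/24, 35/36)
obs 3: x=-2 → posterior Normal(9/31, 70/93)
obs 4: x=-7 → posterior Normal(-20/19, 35/57)
obs 5: x=-9/2 → posterior Normal(-143/90, 14/27)
obs 6: x=-9 → posterior Normal(-269/104, 35/78)
obs 7: x=-3 → posterior Normal(-311/118, 70/177)
obs 8: x=-1 → posterior Normal(-325/132, 35/99)

k = 4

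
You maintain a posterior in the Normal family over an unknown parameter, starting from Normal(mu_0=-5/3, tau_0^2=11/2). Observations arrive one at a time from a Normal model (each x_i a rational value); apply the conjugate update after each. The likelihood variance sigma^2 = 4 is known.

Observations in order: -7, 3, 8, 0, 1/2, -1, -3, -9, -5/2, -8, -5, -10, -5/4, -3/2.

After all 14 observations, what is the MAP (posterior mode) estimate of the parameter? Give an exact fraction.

-5011/1944

obs 1: x=-7 → posterior Normal(-271/57, 44/19)
obs 2: x=3 → posterior Normal(-86/45, 22/15)
obs 3: x=8 → posterior Normal(92/123, 44/41)
obs 4: x=0 → posterior Normal(23/39, 11/13)
obs 5: x=1/2 → posterior Normal(31/54, 44/63)
obs 6: x=-1 → posterior Normal(151/444, 22/37)
obs 7: x=-3 → posterior Normal(-47/510, 44/85)
obs 8: x=-9 → posterior Normal(-641/576, 11/24)
obs 9: x=-5/2 → posterior Normal(-403/321, 44/107)
obs 10: x=-8 → posterior Normal(-667/354, 22/59)
obs 11: x=-5 → posterior Normal(-832/387, 44/129)
obs 12: x=-10 → posterior Normal(-83/30, 11/35)
obs 13: x=-5/4 → posterior Normal(-4813/1812, 44/151)
obs 14: x=-3/2 → posterior Normal(-5011/1944, 22/81)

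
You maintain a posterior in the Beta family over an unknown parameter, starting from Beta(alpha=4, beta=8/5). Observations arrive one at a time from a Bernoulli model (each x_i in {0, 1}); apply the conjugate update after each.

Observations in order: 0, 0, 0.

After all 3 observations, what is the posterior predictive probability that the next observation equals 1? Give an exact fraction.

obs 1: x=0 → posterior Beta(4, 13/5)
obs 2: x=0 → posterior Beta(4, 18/5)
obs 3: x=0 → posterior Beta(4, 23/5)

20/43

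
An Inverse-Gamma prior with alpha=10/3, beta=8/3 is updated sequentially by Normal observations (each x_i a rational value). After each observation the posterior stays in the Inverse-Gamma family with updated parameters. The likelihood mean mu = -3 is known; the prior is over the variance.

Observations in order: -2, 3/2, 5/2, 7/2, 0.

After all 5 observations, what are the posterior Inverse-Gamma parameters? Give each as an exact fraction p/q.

obs 1: x=-2 → posterior Inverse-Gamma(23/6, 19/6)
obs 2: x=3/2 → posterior Inverse-Gamma(13/3, 319/24)
obs 3: x=5/2 → posterior Inverse-Gamma(29/6, 341/12)
obs 4: x=7/2 → posterior Inverse-Gamma(16/3, 1189/24)
obs 5: x=0 → posterior Inverse-Gamma(35/6, 1297/24)

alpha=35/6, beta=1297/24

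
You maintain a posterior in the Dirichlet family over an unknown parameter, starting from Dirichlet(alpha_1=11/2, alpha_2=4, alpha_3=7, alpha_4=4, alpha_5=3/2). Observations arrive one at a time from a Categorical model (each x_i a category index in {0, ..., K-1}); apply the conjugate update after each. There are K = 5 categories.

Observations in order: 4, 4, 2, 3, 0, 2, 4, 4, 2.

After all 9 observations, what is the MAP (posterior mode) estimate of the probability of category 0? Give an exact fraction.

11/52

obs 1: x=4 → posterior Dirichlet(11/2, 4, 7, 4, 5/2)
obs 2: x=4 → posterior Dirichlet(11/2, 4, 7, 4, 7/2)
obs 3: x=2 → posterior Dirichlet(11/2, 4, 8, 4, 7/2)
obs 4: x=3 → posterior Dirichlet(11/2, 4, 8, 5, 7/2)
obs 5: x=0 → posterior Dirichlet(13/2, 4, 8, 5, 7/2)
obs 6: x=2 → posterior Dirichlet(13/2, 4, 9, 5, 7/2)
obs 7: x=4 → posterior Dirichlet(13/2, 4, 9, 5, 9/2)
obs 8: x=4 → posterior Dirichlet(13/2, 4, 9, 5, 11/2)
obs 9: x=2 → posterior Dirichlet(13/2, 4, 10, 5, 11/2)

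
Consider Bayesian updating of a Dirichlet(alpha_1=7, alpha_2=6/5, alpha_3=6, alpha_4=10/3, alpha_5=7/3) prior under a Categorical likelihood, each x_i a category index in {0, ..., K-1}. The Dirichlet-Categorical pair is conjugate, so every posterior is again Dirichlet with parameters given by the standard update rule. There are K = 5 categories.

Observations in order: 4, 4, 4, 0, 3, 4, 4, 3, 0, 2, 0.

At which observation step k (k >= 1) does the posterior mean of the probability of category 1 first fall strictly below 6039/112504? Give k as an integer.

k = 3

obs 1: x=4 → posterior Dirichlet(7, 6/5, 6, 10/3, 10/3)
obs 2: x=4 → posterior Dirichlet(7, 6/5, 6, 10/3, 13/3)
obs 3: x=4 → posterior Dirichlet(7, 6/5, 6, 10/3, 16/3)
obs 4: x=0 → posterior Dirichlet(8, 6/5, 6, 10/3, 16/3)
obs 5: x=3 → posterior Dirichlet(8, 6/5, 6, 13/3, 16/3)
obs 6: x=4 → posterior Dirichlet(8, 6/5, 6, 13/3, 19/3)
obs 7: x=4 → posterior Dirichlet(8, 6/5, 6, 13/3, 22/3)
obs 8: x=3 → posterior Dirichlet(8, 6/5, 6, 16/3, 22/3)
obs 9: x=0 → posterior Dirichlet(9, 6/5, 6, 16/3, 22/3)
obs 10: x=2 → posterior Dirichlet(9, 6/5, 7, 16/3, 22/3)
obs 11: x=0 → posterior Dirichlet(10, 6/5, 7, 16/3, 22/3)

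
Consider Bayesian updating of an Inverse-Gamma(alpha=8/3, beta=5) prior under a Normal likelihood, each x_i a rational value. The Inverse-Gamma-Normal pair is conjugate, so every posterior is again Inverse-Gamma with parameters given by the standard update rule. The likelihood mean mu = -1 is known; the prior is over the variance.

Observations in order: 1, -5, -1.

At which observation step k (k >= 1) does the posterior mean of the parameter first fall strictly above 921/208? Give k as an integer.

obs 1: x=1 → posterior Inverse-Gamma(19/6, 7)
obs 2: x=-5 → posterior Inverse-Gamma(11/3, 15)
obs 3: x=-1 → posterior Inverse-Gamma(25/6, 15)

k = 2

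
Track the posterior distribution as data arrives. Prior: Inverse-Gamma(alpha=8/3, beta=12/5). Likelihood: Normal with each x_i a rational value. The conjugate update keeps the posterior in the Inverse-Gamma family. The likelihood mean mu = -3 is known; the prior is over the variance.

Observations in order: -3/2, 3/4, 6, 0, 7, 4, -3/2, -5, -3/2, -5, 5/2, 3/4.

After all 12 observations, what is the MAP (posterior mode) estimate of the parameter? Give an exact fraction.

38031/2320

obs 1: x=-3/2 → posterior Inverse-Gamma(19/6, 141/40)
obs 2: x=3/4 → posterior Inverse-Gamma(11/3, 1689/160)
obs 3: x=6 → posterior Inverse-Gamma(25/6, 8169/160)
obs 4: x=0 → posterior Inverse-Gamma(14/3, 8889/160)
obs 5: x=7 → posterior Inverse-Gamma(31/6, 16889/160)
obs 6: x=4 → posterior Inverse-Gamma(17/3, 20809/160)
obs 7: x=-3/2 → posterior Inverse-Gamma(37/6, 20989/160)
obs 8: x=-5 → posterior Inverse-Gamma(20/3, 21309/160)
obs 9: x=-3/2 → posterior Inverse-Gamma(43/6, 21489/160)
obs 10: x=-5 → posterior Inverse-Gamma(23/3, 21809/160)
obs 11: x=5/2 → posterior Inverse-Gamma(49/6, 24229/160)
obs 12: x=3/4 → posterior Inverse-Gamma(26/3, 12677/80)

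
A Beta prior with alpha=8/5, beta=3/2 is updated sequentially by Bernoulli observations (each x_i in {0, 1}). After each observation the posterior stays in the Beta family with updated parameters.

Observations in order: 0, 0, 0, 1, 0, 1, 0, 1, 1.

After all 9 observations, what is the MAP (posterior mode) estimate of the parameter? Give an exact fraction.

obs 1: x=0 → posterior Beta(8/5, 5/2)
obs 2: x=0 → posterior Beta(8/5, 7/2)
obs 3: x=0 → posterior Beta(8/5, 9/2)
obs 4: x=1 → posterior Beta(13/5, 9/2)
obs 5: x=0 → posterior Beta(13/5, 11/2)
obs 6: x=1 → posterior Beta(18/5, 11/2)
obs 7: x=0 → posterior Beta(18/5, 13/2)
obs 8: x=1 → posterior Beta(23/5, 13/2)
obs 9: x=1 → posterior Beta(28/5, 13/2)

46/101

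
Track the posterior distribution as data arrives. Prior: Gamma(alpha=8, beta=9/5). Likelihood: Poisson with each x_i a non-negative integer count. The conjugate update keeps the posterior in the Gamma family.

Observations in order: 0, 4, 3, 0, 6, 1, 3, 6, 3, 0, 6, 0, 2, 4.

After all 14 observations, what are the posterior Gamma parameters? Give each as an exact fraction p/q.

alpha=46, beta=79/5

obs 1: x=0 → posterior Gamma(8, 14/5)
obs 2: x=4 → posterior Gamma(12, 19/5)
obs 3: x=3 → posterior Gamma(15, 24/5)
obs 4: x=0 → posterior Gamma(15, 29/5)
obs 5: x=6 → posterior Gamma(21, 34/5)
obs 6: x=1 → posterior Gamma(22, 39/5)
obs 7: x=3 → posterior Gamma(25, 44/5)
obs 8: x=6 → posterior Gamma(31, 49/5)
obs 9: x=3 → posterior Gamma(34, 54/5)
obs 10: x=0 → posterior Gamma(34, 59/5)
obs 11: x=6 → posterior Gamma(40, 64/5)
obs 12: x=0 → posterior Gamma(40, 69/5)
obs 13: x=2 → posterior Gamma(42, 74/5)
obs 14: x=4 → posterior Gamma(46, 79/5)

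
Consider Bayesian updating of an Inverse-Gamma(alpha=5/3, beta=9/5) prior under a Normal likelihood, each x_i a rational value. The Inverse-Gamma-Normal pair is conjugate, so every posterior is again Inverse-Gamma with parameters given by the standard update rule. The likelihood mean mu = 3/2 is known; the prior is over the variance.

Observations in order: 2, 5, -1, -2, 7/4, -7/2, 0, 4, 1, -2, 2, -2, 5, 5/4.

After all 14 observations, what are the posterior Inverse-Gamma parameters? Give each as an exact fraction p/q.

obs 1: x=2 → posterior Inverse-Gamma(13/6, 77/40)
obs 2: x=5 → posterior Inverse-Gamma(8/3, 161/20)
obs 3: x=-1 → posterior Inverse-Gamma(19/6, 447/40)
obs 4: x=-2 → posterior Inverse-Gamma(11/3, 173/10)
obs 5: x=7/4 → posterior Inverse-Gamma(25/6, 2773/160)
obs 6: x=-7/2 → posterior Inverse-Gamma(14/3, 4773/160)
obs 7: x=0 → posterior Inverse-Gamma(31/6, 4953/160)
obs 8: x=4 → posterior Inverse-Gamma(17/3, 5453/160)
obs 9: x=1 → posterior Inverse-Gamma(37/6, 5473/160)
obs 10: x=-2 → posterior Inverse-Gamma(20/3, 6453/160)
obs 11: x=2 → posterior Inverse-Gamma(43/6, 6473/160)
obs 12: x=-2 → posterior Inverse-Gamma(23/3, 7453/160)
obs 13: x=5 → posterior Inverse-Gamma(49/6, 8433/160)
obs 14: x=5/4 → posterior Inverse-Gamma(26/3, 4219/80)

alpha=26/3, beta=4219/80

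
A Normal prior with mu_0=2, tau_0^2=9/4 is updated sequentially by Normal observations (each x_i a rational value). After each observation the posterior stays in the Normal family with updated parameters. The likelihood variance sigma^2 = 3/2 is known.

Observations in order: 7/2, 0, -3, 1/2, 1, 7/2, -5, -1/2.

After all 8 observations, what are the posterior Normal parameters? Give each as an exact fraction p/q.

mu_0=2/13, tau_0^2=9/52

obs 1: x=7/2 → posterior Normal(29/10, 9/10)
obs 2: x=0 → posterior Normal(29/16, 9/16)
obs 3: x=-3 → posterior Normal(1/2, 9/22)
obs 4: x=1/2 → posterior Normal(1/2, 9/28)
obs 5: x=1 → posterior Normal(10/17, 9/34)
obs 6: x=7/2 → posterior Normal(41/40, 9/40)
obs 7: x=-5 → posterior Normal(11/46, 9/46)
obs 8: x=-1/2 → posterior Normal(2/13, 9/52)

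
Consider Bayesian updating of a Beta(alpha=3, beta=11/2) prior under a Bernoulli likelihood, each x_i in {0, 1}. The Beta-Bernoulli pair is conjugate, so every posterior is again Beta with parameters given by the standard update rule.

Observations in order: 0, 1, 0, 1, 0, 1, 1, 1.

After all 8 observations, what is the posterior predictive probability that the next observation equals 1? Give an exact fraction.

obs 1: x=0 → posterior Beta(3, 13/2)
obs 2: x=1 → posterior Beta(4, 13/2)
obs 3: x=0 → posterior Beta(4, 15/2)
obs 4: x=1 → posterior Beta(5, 15/2)
obs 5: x=0 → posterior Beta(5, 17/2)
obs 6: x=1 → posterior Beta(6, 17/2)
obs 7: x=1 → posterior Beta(7, 17/2)
obs 8: x=1 → posterior Beta(8, 17/2)

16/33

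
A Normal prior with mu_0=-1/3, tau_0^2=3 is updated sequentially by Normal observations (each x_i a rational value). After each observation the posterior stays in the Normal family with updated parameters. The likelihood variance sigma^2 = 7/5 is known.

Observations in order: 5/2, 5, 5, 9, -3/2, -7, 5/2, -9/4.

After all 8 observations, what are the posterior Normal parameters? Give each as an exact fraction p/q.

obs 1: x=5/2 → posterior Normal(211/132, 21/22)
obs 2: x=5 → posterior Normal(661/222, 21/37)
obs 3: x=5 → posterior Normal(1111/312, 21/52)
obs 4: x=9 → posterior Normal(1921/402, 21/67)
obs 5: x=-3/2 → posterior Normal(893/246, 21/82)
obs 6: x=-7 → posterior Normal(578/291, 21/97)
obs 7: x=5/2 → posterior Normal(1381/672, 3/16)
obs 8: x=-9/4 → posterior Normal(2357/1524, 21/127)

mu_0=2357/1524, tau_0^2=21/127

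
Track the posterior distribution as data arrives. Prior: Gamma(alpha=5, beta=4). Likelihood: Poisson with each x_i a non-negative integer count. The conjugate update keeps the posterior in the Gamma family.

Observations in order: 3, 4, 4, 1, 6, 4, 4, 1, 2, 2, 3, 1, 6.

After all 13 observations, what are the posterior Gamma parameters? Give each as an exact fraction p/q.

obs 1: x=3 → posterior Gamma(8, 5)
obs 2: x=4 → posterior Gamma(12, 6)
obs 3: x=4 → posterior Gamma(16, 7)
obs 4: x=1 → posterior Gamma(17, 8)
obs 5: x=6 → posterior Gamma(23, 9)
obs 6: x=4 → posterior Gamma(27, 10)
obs 7: x=4 → posterior Gamma(31, 11)
obs 8: x=1 → posterior Gamma(32, 12)
obs 9: x=2 → posterior Gamma(34, 13)
obs 10: x=2 → posterior Gamma(36, 14)
obs 11: x=3 → posterior Gamma(39, 15)
obs 12: x=1 → posterior Gamma(40, 16)
obs 13: x=6 → posterior Gamma(46, 17)

alpha=46, beta=17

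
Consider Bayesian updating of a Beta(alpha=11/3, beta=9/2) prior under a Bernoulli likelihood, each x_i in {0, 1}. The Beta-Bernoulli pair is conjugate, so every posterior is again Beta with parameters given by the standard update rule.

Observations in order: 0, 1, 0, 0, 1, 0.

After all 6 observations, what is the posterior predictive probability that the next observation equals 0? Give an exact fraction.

obs 1: x=0 → posterior Beta(11/3, 11/2)
obs 2: x=1 → posterior Beta(14/3, 11/2)
obs 3: x=0 → posterior Beta(14/3, 13/2)
obs 4: x=0 → posterior Beta(14/3, 15/2)
obs 5: x=1 → posterior Beta(17/3, 15/2)
obs 6: x=0 → posterior Beta(17/3, 17/2)

3/5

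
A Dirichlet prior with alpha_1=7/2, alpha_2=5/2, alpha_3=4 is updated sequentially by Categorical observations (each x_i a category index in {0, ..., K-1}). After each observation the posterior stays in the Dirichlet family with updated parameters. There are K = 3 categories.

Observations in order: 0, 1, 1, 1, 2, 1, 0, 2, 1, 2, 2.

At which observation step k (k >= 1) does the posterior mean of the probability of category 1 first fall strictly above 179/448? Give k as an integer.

k = 6

obs 1: x=0 → posterior Dirichlet(9/2, 5/2, 4)
obs 2: x=1 → posterior Dirichlet(9/2, 7/2, 4)
obs 3: x=1 → posterior Dirichlet(9/2, 9/2, 4)
obs 4: x=1 → posterior Dirichlet(9/2, 11/2, 4)
obs 5: x=2 → posterior Dirichlet(9/2, 11/2, 5)
obs 6: x=1 → posterior Dirichlet(9/2, 13/2, 5)
obs 7: x=0 → posterior Dirichlet(11/2, 13/2, 5)
obs 8: x=2 → posterior Dirichlet(11/2, 13/2, 6)
obs 9: x=1 → posterior Dirichlet(11/2, 15/2, 6)
obs 10: x=2 → posterior Dirichlet(11/2, 15/2, 7)
obs 11: x=2 → posterior Dirichlet(11/2, 15/2, 8)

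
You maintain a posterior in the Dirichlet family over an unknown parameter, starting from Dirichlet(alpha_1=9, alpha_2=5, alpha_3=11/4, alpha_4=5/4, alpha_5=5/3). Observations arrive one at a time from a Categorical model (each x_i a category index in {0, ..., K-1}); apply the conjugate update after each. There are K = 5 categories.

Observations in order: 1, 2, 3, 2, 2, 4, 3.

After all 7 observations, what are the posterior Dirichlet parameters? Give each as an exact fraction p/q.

alpha_1=9, alpha_2=6, alpha_3=23/4, alpha_4=13/4, alpha_5=8/3

obs 1: x=1 → posterior Dirichlet(9, 6, 11/4, 5/4, 5/3)
obs 2: x=2 → posterior Dirichlet(9, 6, 15/4, 5/4, 5/3)
obs 3: x=3 → posterior Dirichlet(9, 6, 15/4, 9/4, 5/3)
obs 4: x=2 → posterior Dirichlet(9, 6, 19/4, 9/4, 5/3)
obs 5: x=2 → posterior Dirichlet(9, 6, 23/4, 9/4, 5/3)
obs 6: x=4 → posterior Dirichlet(9, 6, 23/4, 9/4, 8/3)
obs 7: x=3 → posterior Dirichlet(9, 6, 23/4, 13/4, 8/3)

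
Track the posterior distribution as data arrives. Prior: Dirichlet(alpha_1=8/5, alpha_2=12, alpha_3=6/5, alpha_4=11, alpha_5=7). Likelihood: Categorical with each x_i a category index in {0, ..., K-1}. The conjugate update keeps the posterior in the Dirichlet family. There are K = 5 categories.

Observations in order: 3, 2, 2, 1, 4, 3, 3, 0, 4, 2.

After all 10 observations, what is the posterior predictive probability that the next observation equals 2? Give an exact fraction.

21/214

obs 1: x=3 → posterior Dirichlet(8/5, 12, 6/5, 12, 7)
obs 2: x=2 → posterior Dirichlet(8/5, 12, 11/5, 12, 7)
obs 3: x=2 → posterior Dirichlet(8/5, 12, 16/5, 12, 7)
obs 4: x=1 → posterior Dirichlet(8/5, 13, 16/5, 12, 7)
obs 5: x=4 → posterior Dirichlet(8/5, 13, 16/5, 12, 8)
obs 6: x=3 → posterior Dirichlet(8/5, 13, 16/5, 13, 8)
obs 7: x=3 → posterior Dirichlet(8/5, 13, 16/5, 14, 8)
obs 8: x=0 → posterior Dirichlet(13/5, 13, 16/5, 14, 8)
obs 9: x=4 → posterior Dirichlet(13/5, 13, 16/5, 14, 9)
obs 10: x=2 → posterior Dirichlet(13/5, 13, 21/5, 14, 9)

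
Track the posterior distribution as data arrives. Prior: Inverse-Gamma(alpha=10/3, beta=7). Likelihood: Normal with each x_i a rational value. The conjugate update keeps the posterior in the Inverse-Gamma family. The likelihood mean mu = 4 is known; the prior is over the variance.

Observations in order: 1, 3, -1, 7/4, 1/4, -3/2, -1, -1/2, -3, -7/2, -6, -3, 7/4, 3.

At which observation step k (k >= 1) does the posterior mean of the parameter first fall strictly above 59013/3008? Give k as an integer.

k = 11

obs 1: x=1 → posterior Inverse-Gamma(23/6, 23/2)
obs 2: x=3 → posterior Inverse-Gamma(13/3, 12)
obs 3: x=-1 → posterior Inverse-Gamma(29/6, 49/2)
obs 4: x=7/4 → posterior Inverse-Gamma(16/3, 865/32)
obs 5: x=1/4 → posterior Inverse-Gamma(35/6, 545/16)
obs 6: x=-3/2 → posterior Inverse-Gamma(19/3, 787/16)
obs 7: x=-1 → posterior Inverse-Gamma(41/6, 987/16)
obs 8: x=-1/2 → posterior Inverse-Gamma(22/3, 1149/16)
obs 9: x=-3 → posterior Inverse-Gamma(47/6, 1541/16)
obs 10: x=-7/2 → posterior Inverse-Gamma(25/3, 1991/16)
obs 11: x=-6 → posterior Inverse-Gamma(53/6, 2791/16)
obs 12: x=-3 → posterior Inverse-Gamma(28/3, 3183/16)
obs 13: x=7/4 → posterior Inverse-Gamma(59/6, 6447/32)
obs 14: x=3 → posterior Inverse-Gamma(31/3, 6463/32)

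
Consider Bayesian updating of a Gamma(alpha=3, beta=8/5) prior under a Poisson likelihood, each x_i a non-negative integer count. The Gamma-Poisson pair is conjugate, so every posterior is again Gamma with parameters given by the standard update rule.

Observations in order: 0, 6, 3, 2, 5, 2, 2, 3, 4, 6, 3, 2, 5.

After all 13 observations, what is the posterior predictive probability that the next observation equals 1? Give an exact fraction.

obs 1: x=0 → posterior Gamma(3, 13/5)
obs 2: x=6 → posterior Gamma(9, 18/5)
obs 3: x=3 → posterior Gamma(12, 23/5)
obs 4: x=2 → posterior Gamma(14, 28/5)
obs 5: x=5 → posterior Gamma(19, 33/5)
obs 6: x=2 → posterior Gamma(21, 38/5)
obs 7: x=2 → posterior Gamma(23, 43/5)
obs 8: x=3 → posterior Gamma(26, 48/5)
obs 9: x=4 → posterior Gamma(30, 53/5)
obs 10: x=6 → posterior Gamma(36, 58/5)
obs 11: x=3 → posterior Gamma(39, 63/5)
obs 12: x=2 → posterior Gamma(41, 68/5)
obs 13: x=5 → posterior Gamma(46, 73/5)

5936758816760012067311846345013729603111229286822710572595864437036906789419667881007235/42404928062320481901839673203687085685027742272306634242684955089111561599354479371616256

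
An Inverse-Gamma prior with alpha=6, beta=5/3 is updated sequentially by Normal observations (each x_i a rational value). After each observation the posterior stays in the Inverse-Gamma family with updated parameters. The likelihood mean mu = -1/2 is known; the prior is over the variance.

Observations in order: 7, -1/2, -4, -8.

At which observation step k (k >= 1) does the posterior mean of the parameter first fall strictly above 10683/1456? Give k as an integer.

k = 4

obs 1: x=7 → posterior Inverse-Gamma(13/2, 715/24)
obs 2: x=-1/2 → posterior Inverse-Gamma(7, 715/24)
obs 3: x=-4 → posterior Inverse-Gamma(15/2, 431/12)
obs 4: x=-8 → posterior Inverse-Gamma(8, 1537/24)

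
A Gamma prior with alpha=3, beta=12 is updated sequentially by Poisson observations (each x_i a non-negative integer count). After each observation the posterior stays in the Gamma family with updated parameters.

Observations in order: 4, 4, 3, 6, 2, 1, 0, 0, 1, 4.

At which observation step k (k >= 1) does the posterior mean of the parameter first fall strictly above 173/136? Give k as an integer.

obs 1: x=4 → posterior Gamma(7, 13)
obs 2: x=4 → posterior Gamma(11, 14)
obs 3: x=3 → posterior Gamma(14, 15)
obs 4: x=6 → posterior Gamma(20, 16)
obs 5: x=2 → posterior Gamma(22, 17)
obs 6: x=1 → posterior Gamma(23, 18)
obs 7: x=0 → posterior Gamma(23, 19)
obs 8: x=0 → posterior Gamma(23, 20)
obs 9: x=1 → posterior Gamma(24, 21)
obs 10: x=4 → posterior Gamma(28, 22)

k = 5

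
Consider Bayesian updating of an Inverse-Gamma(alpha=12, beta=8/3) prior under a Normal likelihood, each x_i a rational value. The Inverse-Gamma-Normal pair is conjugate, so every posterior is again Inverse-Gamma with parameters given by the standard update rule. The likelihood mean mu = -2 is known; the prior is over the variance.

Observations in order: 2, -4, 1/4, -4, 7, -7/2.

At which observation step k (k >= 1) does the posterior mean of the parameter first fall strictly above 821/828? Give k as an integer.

k = 2

obs 1: x=2 → posterior Inverse-Gamma(25/2, 32/3)
obs 2: x=-4 → posterior Inverse-Gamma(13, 38/3)
obs 3: x=1/4 → posterior Inverse-Gamma(27/2, 1459/96)
obs 4: x=-4 → posterior Inverse-Gamma(14, 1651/96)
obs 5: x=7 → posterior Inverse-Gamma(29/2, 5539/96)
obs 6: x=-7/2 → posterior Inverse-Gamma(15, 5647/96)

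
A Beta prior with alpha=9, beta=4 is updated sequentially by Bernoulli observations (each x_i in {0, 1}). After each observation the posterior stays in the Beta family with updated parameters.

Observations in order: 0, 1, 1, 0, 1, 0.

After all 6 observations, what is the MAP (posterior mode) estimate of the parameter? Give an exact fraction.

11/17

obs 1: x=0 → posterior Beta(9, 5)
obs 2: x=1 → posterior Beta(10, 5)
obs 3: x=1 → posterior Beta(11, 5)
obs 4: x=0 → posterior Beta(11, 6)
obs 5: x=1 → posterior Beta(12, 6)
obs 6: x=0 → posterior Beta(12, 7)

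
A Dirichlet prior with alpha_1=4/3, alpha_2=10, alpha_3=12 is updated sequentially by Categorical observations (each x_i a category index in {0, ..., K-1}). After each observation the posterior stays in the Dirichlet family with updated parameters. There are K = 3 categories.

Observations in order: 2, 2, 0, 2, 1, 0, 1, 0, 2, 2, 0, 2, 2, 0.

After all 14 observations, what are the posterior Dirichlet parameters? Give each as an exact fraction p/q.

obs 1: x=2 → posterior Dirichlet(4/3, 10, 13)
obs 2: x=2 → posterior Dirichlet(4/3, 10, 14)
obs 3: x=0 → posterior Dirichlet(7/3, 10, 14)
obs 4: x=2 → posterior Dirichlet(7/3, 10, 15)
obs 5: x=1 → posterior Dirichlet(7/3, 11, 15)
obs 6: x=0 → posterior Dirichlet(10/3, 11, 15)
obs 7: x=1 → posterior Dirichlet(10/3, 12, 15)
obs 8: x=0 → posterior Dirichlet(13/3, 12, 15)
obs 9: x=2 → posterior Dirichlet(13/3, 12, 16)
obs 10: x=2 → posterior Dirichlet(13/3, 12, 17)
obs 11: x=0 → posterior Dirichlet(16/3, 12, 17)
obs 12: x=2 → posterior Dirichlet(16/3, 12, 18)
obs 13: x=2 → posterior Dirichlet(16/3, 12, 19)
obs 14: x=0 → posterior Dirichlet(19/3, 12, 19)

alpha_1=19/3, alpha_2=12, alpha_3=19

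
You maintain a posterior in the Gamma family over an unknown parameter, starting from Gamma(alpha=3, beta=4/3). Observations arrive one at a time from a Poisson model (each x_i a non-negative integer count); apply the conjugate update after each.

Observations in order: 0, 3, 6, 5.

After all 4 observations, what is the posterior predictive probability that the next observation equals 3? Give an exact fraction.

406418665431968841203712/1978419655660313589123979

obs 1: x=0 → posterior Gamma(3, 7/3)
obs 2: x=3 → posterior Gamma(6, 10/3)
obs 3: x=6 → posterior Gamma(12, 13/3)
obs 4: x=5 → posterior Gamma(17, 16/3)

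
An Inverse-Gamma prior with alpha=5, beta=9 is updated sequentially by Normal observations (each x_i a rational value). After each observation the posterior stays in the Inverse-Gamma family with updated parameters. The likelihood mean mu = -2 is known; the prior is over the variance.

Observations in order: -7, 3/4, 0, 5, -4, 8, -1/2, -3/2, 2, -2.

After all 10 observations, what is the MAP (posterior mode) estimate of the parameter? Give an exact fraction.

obs 1: x=-7 → posterior Inverse-Gamma(11/2, 43/2)
obs 2: x=3/4 → posterior Inverse-Gamma(6, 809/32)
obs 3: x=0 → posterior Inverse-Gamma(13/2, 873/32)
obs 4: x=5 → posterior Inverse-Gamma(7, 1657/32)
obs 5: x=-4 → posterior Inverse-Gamma(15/2, 1721/32)
obs 6: x=8 → posterior Inverse-Gamma(8, 3321/32)
obs 7: x=-1/2 → posterior Inverse-Gamma(17/2, 3357/32)
obs 8: x=-3/2 → posterior Inverse-Gamma(9, 3361/32)
obs 9: x=2 → posterior Inverse-Gamma(19/2, 3617/32)
obs 10: x=-2 → posterior Inverse-Gamma(10, 3617/32)

3617/352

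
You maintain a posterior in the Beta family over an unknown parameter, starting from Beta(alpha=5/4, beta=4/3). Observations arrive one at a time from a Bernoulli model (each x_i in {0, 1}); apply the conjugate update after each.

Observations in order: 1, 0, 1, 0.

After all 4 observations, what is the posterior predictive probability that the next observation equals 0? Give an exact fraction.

40/79

obs 1: x=1 → posterior Beta(9/4, 4/3)
obs 2: x=0 → posterior Beta(9/4, 7/3)
obs 3: x=1 → posterior Beta(13/4, 7/3)
obs 4: x=0 → posterior Beta(13/4, 10/3)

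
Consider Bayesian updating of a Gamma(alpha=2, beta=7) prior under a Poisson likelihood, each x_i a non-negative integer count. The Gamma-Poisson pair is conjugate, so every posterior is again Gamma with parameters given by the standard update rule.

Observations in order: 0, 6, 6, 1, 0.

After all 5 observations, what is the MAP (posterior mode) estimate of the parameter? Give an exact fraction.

obs 1: x=0 → posterior Gamma(2, 8)
obs 2: x=6 → posterior Gamma(8, 9)
obs 3: x=6 → posterior Gamma(14, 10)
obs 4: x=1 → posterior Gamma(15, 11)
obs 5: x=0 → posterior Gamma(15, 12)

7/6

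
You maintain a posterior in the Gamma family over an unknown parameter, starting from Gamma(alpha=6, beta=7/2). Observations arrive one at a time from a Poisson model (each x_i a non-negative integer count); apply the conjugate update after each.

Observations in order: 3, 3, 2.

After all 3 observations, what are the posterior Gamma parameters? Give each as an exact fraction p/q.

alpha=14, beta=13/2

obs 1: x=3 → posterior Gamma(9, 9/2)
obs 2: x=3 → posterior Gamma(12, 11/2)
obs 3: x=2 → posterior Gamma(14, 13/2)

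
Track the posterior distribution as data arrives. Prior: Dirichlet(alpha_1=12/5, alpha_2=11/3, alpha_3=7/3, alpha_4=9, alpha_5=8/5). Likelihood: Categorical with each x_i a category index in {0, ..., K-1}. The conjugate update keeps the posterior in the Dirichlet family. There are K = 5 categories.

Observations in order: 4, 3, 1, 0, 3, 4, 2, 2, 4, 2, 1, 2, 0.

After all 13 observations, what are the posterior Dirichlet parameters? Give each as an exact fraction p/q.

obs 1: x=4 → posterior Dirichlet(12/5, 11/3, 7/3, 9, 13/5)
obs 2: x=3 → posterior Dirichlet(12/5, 11/3, 7/3, 10, 13/5)
obs 3: x=1 → posterior Dirichlet(12/5, 14/3, 7/3, 10, 13/5)
obs 4: x=0 → posterior Dirichlet(17/5, 14/3, 7/3, 10, 13/5)
obs 5: x=3 → posterior Dirichlet(17/5, 14/3, 7/3, 11, 13/5)
obs 6: x=4 → posterior Dirichlet(17/5, 14/3, 7/3, 11, 18/5)
obs 7: x=2 → posterior Dirichlet(17/5, 14/3, 10/3, 11, 18/5)
obs 8: x=2 → posterior Dirichlet(17/5, 14/3, 13/3, 11, 18/5)
obs 9: x=4 → posterior Dirichlet(17/5, 14/3, 13/3, 11, 23/5)
obs 10: x=2 → posterior Dirichlet(17/5, 14/3, 16/3, 11, 23/5)
obs 11: x=1 → posterior Dirichlet(17/5, 17/3, 16/3, 11, 23/5)
obs 12: x=2 → posterior Dirichlet(17/5, 17/3, 19/3, 11, 23/5)
obs 13: x=0 → posterior Dirichlet(22/5, 17/3, 19/3, 11, 23/5)

alpha_1=22/5, alpha_2=17/3, alpha_3=19/3, alpha_4=11, alpha_5=23/5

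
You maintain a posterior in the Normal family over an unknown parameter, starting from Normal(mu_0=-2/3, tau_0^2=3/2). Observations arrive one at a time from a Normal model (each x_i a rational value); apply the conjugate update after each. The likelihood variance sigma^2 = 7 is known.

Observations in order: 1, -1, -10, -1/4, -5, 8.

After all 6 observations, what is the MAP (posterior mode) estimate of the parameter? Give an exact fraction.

-373/384

obs 1: x=1 → posterior Normal(-19/51, 21/17)
obs 2: x=-1 → posterior Normal(-7/15, 21/20)
obs 3: x=-10 → posterior Normal(-118/69, 21/23)
obs 4: x=-1/4 → posterior Normal(-37/24, 21/26)
obs 5: x=-5 → posterior Normal(-661/348, 21/29)
obs 6: x=8 → posterior Normal(-373/384, 21/32)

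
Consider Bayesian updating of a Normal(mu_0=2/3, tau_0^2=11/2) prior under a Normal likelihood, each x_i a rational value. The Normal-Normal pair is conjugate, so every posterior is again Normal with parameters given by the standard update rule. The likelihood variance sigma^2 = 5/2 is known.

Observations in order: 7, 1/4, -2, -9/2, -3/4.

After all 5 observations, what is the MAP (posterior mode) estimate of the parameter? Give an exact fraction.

1/18

obs 1: x=7 → posterior Normal(241/48, 55/32)
obs 2: x=1/4 → posterior Normal(997/324, 55/54)
obs 3: x=-2 → posterior Normal(733/456, 55/76)
obs 4: x=-9/2 → posterior Normal(139/588, 55/98)
obs 5: x=-3/4 → posterior Normal(1/18, 11/24)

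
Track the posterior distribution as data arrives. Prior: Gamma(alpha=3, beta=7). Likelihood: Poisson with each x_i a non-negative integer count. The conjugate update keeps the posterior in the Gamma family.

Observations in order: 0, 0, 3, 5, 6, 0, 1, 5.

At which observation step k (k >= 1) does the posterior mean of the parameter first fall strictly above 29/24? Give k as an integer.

obs 1: x=0 → posterior Gamma(3, 8)
obs 2: x=0 → posterior Gamma(3, 9)
obs 3: x=3 → posterior Gamma(6, 10)
obs 4: x=5 → posterior Gamma(11, 11)
obs 5: x=6 → posterior Gamma(17, 12)
obs 6: x=0 → posterior Gamma(17, 13)
obs 7: x=1 → posterior Gamma(18, 14)
obs 8: x=5 → posterior Gamma(23, 15)

k = 5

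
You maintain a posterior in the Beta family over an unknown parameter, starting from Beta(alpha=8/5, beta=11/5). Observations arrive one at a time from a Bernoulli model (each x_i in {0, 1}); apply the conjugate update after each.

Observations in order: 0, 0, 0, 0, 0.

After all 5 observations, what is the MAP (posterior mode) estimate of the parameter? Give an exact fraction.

3/34

obs 1: x=0 → posterior Beta(8/5, 16/5)
obs 2: x=0 → posterior Beta(8/5, 21/5)
obs 3: x=0 → posterior Beta(8/5, 26/5)
obs 4: x=0 → posterior Beta(8/5, 31/5)
obs 5: x=0 → posterior Beta(8/5, 36/5)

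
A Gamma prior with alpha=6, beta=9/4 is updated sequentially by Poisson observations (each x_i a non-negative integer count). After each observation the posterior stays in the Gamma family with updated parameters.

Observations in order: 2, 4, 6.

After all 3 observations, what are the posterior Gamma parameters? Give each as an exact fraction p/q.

obs 1: x=2 → posterior Gamma(8, 13/4)
obs 2: x=4 → posterior Gamma(12, 17/4)
obs 3: x=6 → posterior Gamma(18, 21/4)

alpha=18, beta=21/4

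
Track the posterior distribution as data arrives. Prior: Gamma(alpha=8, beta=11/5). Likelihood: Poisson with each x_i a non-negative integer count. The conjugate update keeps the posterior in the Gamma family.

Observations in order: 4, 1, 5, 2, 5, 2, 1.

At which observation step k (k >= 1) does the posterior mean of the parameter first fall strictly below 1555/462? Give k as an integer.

obs 1: x=4 → posterior Gamma(12, 16/5)
obs 2: x=1 → posterior Gamma(13, 21/5)
obs 3: x=5 → posterior Gamma(18, 26/5)
obs 4: x=2 → posterior Gamma(20, 31/5)
obs 5: x=5 → posterior Gamma(25, 36/5)
obs 6: x=2 → posterior Gamma(27, 41/5)
obs 7: x=1 → posterior Gamma(28, 46/5)

k = 2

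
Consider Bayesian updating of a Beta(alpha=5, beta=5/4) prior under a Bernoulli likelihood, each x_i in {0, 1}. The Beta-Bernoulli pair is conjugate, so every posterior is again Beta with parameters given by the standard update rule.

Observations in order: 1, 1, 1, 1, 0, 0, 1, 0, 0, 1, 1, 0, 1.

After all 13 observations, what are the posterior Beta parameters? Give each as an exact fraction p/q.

alpha=13, beta=25/4

obs 1: x=1 → posterior Beta(6, 5/4)
obs 2: x=1 → posterior Beta(7, 5/4)
obs 3: x=1 → posterior Beta(8, 5/4)
obs 4: x=1 → posterior Beta(9, 5/4)
obs 5: x=0 → posterior Beta(9, 9/4)
obs 6: x=0 → posterior Beta(9, 13/4)
obs 7: x=1 → posterior Beta(10, 13/4)
obs 8: x=0 → posterior Beta(10, 17/4)
obs 9: x=0 → posterior Beta(10, 21/4)
obs 10: x=1 → posterior Beta(11, 21/4)
obs 11: x=1 → posterior Beta(12, 21/4)
obs 12: x=0 → posterior Beta(12, 25/4)
obs 13: x=1 → posterior Beta(13, 25/4)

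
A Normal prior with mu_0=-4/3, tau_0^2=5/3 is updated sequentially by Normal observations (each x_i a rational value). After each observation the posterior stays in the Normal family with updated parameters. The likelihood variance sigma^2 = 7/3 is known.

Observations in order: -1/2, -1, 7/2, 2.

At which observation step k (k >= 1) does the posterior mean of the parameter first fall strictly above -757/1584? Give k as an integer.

k = 3

obs 1: x=-1/2 → posterior Normal(-71/72, 35/36)
obs 2: x=-1 → posterior Normal(-101/102, 35/51)
obs 3: x=7/2 → posterior Normal(1/33, 35/66)
obs 4: x=2 → posterior Normal(32/81, 35/81)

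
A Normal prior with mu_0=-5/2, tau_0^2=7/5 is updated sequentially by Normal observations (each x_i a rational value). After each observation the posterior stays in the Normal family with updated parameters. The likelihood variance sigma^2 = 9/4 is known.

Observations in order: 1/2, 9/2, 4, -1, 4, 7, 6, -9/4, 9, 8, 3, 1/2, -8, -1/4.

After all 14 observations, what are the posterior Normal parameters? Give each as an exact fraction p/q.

obs 1: x=1/2 → posterior Normal(-197/146, 63/73)
obs 2: x=9/2 → posterior Normal(55/202, 63/101)
obs 3: x=4 → posterior Normal(93/86, 21/43)
obs 4: x=-1 → posterior Normal(223/314, 63/157)
obs 5: x=4 → posterior Normal(447/370, 63/185)
obs 6: x=7 → posterior Normal(839/426, 21/71)
obs 7: x=6 → posterior Normal(1175/482, 63/241)
obs 8: x=-9/4 → posterior Normal(1049/538, 63/269)
obs 9: x=9 → posterior Normal(1553/594, 7/33)
obs 10: x=8 → posterior Normal(2001/650, 63/325)
obs 11: x=3 → posterior Normal(2169/706, 63/353)
obs 12: x=1/2 → posterior Normal(2197/762, 21/127)
obs 13: x=-8 → posterior Normal(1749/818, 63/409)
obs 14: x=-1/4 → posterior Normal(1735/874, 63/437)

mu_0=1735/874, tau_0^2=63/437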